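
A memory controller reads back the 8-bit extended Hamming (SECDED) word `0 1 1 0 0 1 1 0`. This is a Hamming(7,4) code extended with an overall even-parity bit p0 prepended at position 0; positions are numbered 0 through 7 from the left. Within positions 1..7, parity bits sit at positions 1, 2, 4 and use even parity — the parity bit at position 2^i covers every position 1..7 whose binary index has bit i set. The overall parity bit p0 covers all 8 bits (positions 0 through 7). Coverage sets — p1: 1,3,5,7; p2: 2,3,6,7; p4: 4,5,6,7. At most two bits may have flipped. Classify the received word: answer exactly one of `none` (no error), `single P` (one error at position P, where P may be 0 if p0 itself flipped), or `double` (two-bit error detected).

s1: b1⊕b3⊕b5⊕b7 = 1⊕0⊕1⊕0 = 0
s2: b2⊕b3⊕b6⊕b7 = 1⊕0⊕1⊕0 = 0
s4: b4⊕b5⊕b6⊕b7 = 0⊕1⊕1⊕0 = 0
Syndrome (s4...s1) = 000 → position 0 (no error).
Overall parity (XOR of all 8 bits, including p0): 0⊕1⊕1⊕0⊕0⊕1⊕1⊕0 = 0
Overall=0, syndrome position=0 → no error.

none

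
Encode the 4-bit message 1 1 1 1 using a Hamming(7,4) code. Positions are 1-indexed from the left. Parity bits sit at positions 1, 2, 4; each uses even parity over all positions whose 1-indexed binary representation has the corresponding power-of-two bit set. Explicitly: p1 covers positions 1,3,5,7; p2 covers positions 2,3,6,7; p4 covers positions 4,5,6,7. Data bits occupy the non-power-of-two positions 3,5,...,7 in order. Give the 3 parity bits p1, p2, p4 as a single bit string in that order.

Place data bits at non-power-of-two positions: b3=1, b5=1, b6=1, b7=1.
p1 = XOR of data positions {3,5,7} = 1⊕1⊕1 = 1
p2 = XOR of data positions {3,6,7} = 1⊕1⊕1 = 1
p4 = XOR of data positions {5,6,7} = 1⊕1⊕1 = 1
Parity bits p1,p2,p4 = 111

111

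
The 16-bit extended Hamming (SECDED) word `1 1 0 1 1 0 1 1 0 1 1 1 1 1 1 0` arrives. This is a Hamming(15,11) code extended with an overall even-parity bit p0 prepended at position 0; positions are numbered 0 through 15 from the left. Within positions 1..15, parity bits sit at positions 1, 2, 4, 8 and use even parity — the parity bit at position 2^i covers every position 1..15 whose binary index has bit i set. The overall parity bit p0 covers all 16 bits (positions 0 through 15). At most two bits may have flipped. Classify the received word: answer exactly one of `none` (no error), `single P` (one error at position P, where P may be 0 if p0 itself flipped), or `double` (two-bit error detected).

none

s1: b1⊕b3⊕b5⊕b7⊕b9⊕b11⊕b13⊕b15 = 1⊕1⊕0⊕1⊕1⊕1⊕1⊕0 = 0
s2: b2⊕b3⊕b6⊕b7⊕b10⊕b11⊕b14⊕b15 = 0⊕1⊕1⊕1⊕1⊕1⊕1⊕0 = 0
s4: b4⊕b5⊕b6⊕b7⊕b12⊕b13⊕b14⊕b15 = 1⊕0⊕1⊕1⊕1⊕1⊕1⊕0 = 0
s8: b8⊕b9⊕b10⊕b11⊕b12⊕b13⊕b14⊕b15 = 0⊕1⊕1⊕1⊕1⊕1⊕1⊕0 = 0
Syndrome (s8...s1) = 0000 → position 0 (no error).
Overall parity (XOR of all 16 bits, including p0): 1⊕1⊕0⊕1⊕1⊕0⊕1⊕1⊕0⊕1⊕1⊕1⊕1⊕1⊕1⊕0 = 0
Overall=0, syndrome position=0 → no error.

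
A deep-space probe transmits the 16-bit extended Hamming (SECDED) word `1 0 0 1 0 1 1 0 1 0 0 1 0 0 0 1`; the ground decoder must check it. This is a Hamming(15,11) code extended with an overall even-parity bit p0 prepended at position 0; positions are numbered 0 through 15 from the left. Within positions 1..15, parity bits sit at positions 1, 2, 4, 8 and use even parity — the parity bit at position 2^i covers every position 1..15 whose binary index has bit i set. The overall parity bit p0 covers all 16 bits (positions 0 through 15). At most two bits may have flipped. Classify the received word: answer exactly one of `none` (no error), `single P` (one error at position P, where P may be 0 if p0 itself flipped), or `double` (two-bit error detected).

single 12

s1: b1⊕b3⊕b5⊕b7⊕b9⊕b11⊕b13⊕b15 = 0⊕1⊕1⊕0⊕0⊕1⊕0⊕1 = 0
s2: b2⊕b3⊕b6⊕b7⊕b10⊕b11⊕b14⊕b15 = 0⊕1⊕1⊕0⊕0⊕1⊕0⊕1 = 0
s4: b4⊕b5⊕b6⊕b7⊕b12⊕b13⊕b14⊕b15 = 0⊕1⊕1⊕0⊕0⊕0⊕0⊕1 = 1
s8: b8⊕b9⊕b10⊕b11⊕b12⊕b13⊕b14⊕b15 = 1⊕0⊕0⊕1⊕0⊕0⊕0⊕1 = 1
Syndrome (s8...s1) = 1100 → position 12.
Overall parity (XOR of all 16 bits, including p0): 1⊕0⊕0⊕1⊕0⊕1⊕1⊕0⊕1⊕0⊕0⊕1⊕0⊕0⊕0⊕1 = 1
Overall=1, syndrome position=12 → single-bit error at position 12.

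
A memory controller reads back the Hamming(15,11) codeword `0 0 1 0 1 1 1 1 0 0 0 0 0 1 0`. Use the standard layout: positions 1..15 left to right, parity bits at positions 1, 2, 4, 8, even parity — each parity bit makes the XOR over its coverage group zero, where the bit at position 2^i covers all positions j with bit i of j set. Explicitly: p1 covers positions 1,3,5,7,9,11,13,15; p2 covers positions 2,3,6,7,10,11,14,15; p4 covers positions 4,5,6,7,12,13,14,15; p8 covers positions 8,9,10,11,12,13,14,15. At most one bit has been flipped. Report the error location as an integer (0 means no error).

1

s1: b1⊕b3⊕b5⊕b7⊕b9⊕b11⊕b13⊕b15 = 0⊕1⊕1⊕1⊕0⊕0⊕0⊕0 = 1
s2: b2⊕b3⊕b6⊕b7⊕b10⊕b11⊕b14⊕b15 = 0⊕1⊕1⊕1⊕0⊕0⊕1⊕0 = 0
s4: b4⊕b5⊕b6⊕b7⊕b12⊕b13⊕b14⊕b15 = 0⊕1⊕1⊕1⊕0⊕0⊕1⊕0 = 0
s8: b8⊕b9⊕b10⊕b11⊕b12⊕b13⊕b14⊕b15 = 1⊕0⊕0⊕0⊕0⊕0⊕1⊕0 = 0
Syndrome (s8...s1) = 0001 → position 1.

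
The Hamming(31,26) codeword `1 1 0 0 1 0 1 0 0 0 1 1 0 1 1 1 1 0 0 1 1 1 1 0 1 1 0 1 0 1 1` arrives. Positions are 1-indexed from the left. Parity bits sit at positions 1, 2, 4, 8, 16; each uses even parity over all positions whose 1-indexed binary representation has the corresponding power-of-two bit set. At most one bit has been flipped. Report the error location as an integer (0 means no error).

24

s1: b1⊕b3⊕b5⊕b7⊕b9⊕b11⊕b13⊕b15⊕b17⊕b19⊕b21⊕b23⊕b25⊕b27⊕b29⊕b31 = 1⊕0⊕1⊕1⊕0⊕1⊕0⊕1⊕1⊕0⊕1⊕1⊕1⊕0⊕0⊕1 = 0
s2: b2⊕b3⊕b6⊕b7⊕b10⊕b11⊕b14⊕b15⊕b18⊕b19⊕b22⊕b23⊕b26⊕b27⊕b30⊕b31 = 1⊕0⊕0⊕1⊕0⊕1⊕1⊕1⊕0⊕0⊕1⊕1⊕1⊕0⊕1⊕1 = 0
s4: b4⊕b5⊕b6⊕b7⊕b12⊕b13⊕b14⊕b15⊕b20⊕b21⊕b22⊕b23⊕b28⊕b29⊕b30⊕b31 = 0⊕1⊕0⊕1⊕1⊕0⊕1⊕1⊕1⊕1⊕1⊕1⊕1⊕0⊕1⊕1 = 0
s8: b8⊕b9⊕b10⊕b11⊕b12⊕b13⊕b14⊕b15⊕b24⊕b25⊕b26⊕b27⊕b28⊕b29⊕b30⊕b31 = 0⊕0⊕0⊕1⊕1⊕0⊕1⊕1⊕0⊕1⊕1⊕0⊕1⊕0⊕1⊕1 = 1
s16: b16⊕b17⊕b18⊕b19⊕b20⊕b21⊕b22⊕b23⊕b24⊕b25⊕b26⊕b27⊕b28⊕b29⊕b30⊕b31 = 1⊕1⊕0⊕0⊕1⊕1⊕1⊕1⊕0⊕1⊕1⊕0⊕1⊕0⊕1⊕1 = 1
Syndrome (s16...s1) = 11000 → position 24.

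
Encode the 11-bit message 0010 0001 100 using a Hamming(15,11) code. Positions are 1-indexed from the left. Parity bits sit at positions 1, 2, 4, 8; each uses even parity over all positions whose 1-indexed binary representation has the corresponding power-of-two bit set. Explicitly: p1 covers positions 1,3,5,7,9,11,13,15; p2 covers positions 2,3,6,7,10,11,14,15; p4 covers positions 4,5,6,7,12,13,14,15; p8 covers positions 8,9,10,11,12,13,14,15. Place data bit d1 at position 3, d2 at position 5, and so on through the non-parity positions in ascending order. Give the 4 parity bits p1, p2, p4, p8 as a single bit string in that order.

1110

Place data bits at non-power-of-two positions: b3=0, b5=0, b6=1, b7=0, b9=0, b10=0, b11=0, b12=1, b13=1, b14=0, b15=0.
p1 = XOR of data positions {3,5,7,9,11,13,15} = 0⊕0⊕0⊕0⊕0⊕1⊕0 = 1
p2 = XOR of data positions {3,6,7,10,11,14,15} = 0⊕1⊕0⊕0⊕0⊕0⊕0 = 1
p4 = XOR of data positions {5,6,7,12,13,14,15} = 0⊕1⊕0⊕1⊕1⊕0⊕0 = 1
p8 = XOR of data positions {9,10,11,12,13,14,15} = 0⊕0⊕0⊕1⊕1⊕0⊕0 = 0
Parity bits p1,p2,p4,p8 = 1110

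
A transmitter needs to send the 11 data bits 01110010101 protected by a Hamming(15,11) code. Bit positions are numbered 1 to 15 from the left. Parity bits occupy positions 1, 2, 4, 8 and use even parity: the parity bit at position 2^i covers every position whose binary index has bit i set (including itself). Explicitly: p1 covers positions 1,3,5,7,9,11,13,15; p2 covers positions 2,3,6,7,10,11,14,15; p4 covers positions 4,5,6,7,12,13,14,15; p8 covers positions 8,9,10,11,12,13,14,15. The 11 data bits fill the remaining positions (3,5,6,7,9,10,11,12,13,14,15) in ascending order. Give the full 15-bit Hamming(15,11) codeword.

100111110010101

Place data bits at non-power-of-two positions: b3=0, b5=1, b6=1, b7=1, b9=0, b10=0, b11=1, b12=0, b13=1, b14=0, b15=1.
p1 = XOR of data positions {3,5,7,9,11,13,15} = 0⊕1⊕1⊕0⊕1⊕1⊕1 = 1
p2 = XOR of data positions {3,6,7,10,11,14,15} = 0⊕1⊕1⊕0⊕1⊕0⊕1 = 0
p4 = XOR of data positions {5,6,7,12,13,14,15} = 1⊕1⊕1⊕0⊕1⊕0⊕1 = 1
p8 = XOR of data positions {9,10,11,12,13,14,15} = 0⊕0⊕1⊕0⊕1⊕0⊕1 = 1
Codeword b1..b15 = 100111110010101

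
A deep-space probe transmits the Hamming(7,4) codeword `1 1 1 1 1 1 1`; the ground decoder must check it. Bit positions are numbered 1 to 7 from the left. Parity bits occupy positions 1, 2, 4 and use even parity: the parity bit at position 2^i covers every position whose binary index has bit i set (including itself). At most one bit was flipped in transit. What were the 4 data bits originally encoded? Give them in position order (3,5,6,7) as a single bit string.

1111

s1: b1⊕b3⊕b5⊕b7 = 1⊕1⊕1⊕1 = 0
s2: b2⊕b3⊕b6⊕b7 = 1⊕1⊕1⊕1 = 0
s4: b4⊕b5⊕b6⊕b7 = 1⊕1⊕1⊕1 = 0
Syndrome (s4...s1) = 000 → position 0 (no error).
No correction needed.
Data bits at positions 3,5,6,7: 1111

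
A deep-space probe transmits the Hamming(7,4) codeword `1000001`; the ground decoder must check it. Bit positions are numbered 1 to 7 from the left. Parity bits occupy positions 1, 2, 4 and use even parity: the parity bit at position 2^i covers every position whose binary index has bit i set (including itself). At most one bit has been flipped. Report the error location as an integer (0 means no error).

s1: b1⊕b3⊕b5⊕b7 = 1⊕0⊕0⊕1 = 0
s2: b2⊕b3⊕b6⊕b7 = 0⊕0⊕0⊕1 = 1
s4: b4⊕b5⊕b6⊕b7 = 0⊕0⊕0⊕1 = 1
Syndrome (s4...s1) = 110 → position 6.

6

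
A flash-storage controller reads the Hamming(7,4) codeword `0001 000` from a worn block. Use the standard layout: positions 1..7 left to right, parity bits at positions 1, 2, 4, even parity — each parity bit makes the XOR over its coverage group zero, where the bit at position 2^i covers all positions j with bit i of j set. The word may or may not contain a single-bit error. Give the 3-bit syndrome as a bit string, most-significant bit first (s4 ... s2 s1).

100

s1: b1⊕b3⊕b5⊕b7 = 0⊕0⊕0⊕0 = 0
s2: b2⊕b3⊕b6⊕b7 = 0⊕0⊕0⊕0 = 0
s4: b4⊕b5⊕b6⊕b7 = 1⊕0⊕0⊕0 = 1
Syndrome (s4...s1) = 100 → position 4.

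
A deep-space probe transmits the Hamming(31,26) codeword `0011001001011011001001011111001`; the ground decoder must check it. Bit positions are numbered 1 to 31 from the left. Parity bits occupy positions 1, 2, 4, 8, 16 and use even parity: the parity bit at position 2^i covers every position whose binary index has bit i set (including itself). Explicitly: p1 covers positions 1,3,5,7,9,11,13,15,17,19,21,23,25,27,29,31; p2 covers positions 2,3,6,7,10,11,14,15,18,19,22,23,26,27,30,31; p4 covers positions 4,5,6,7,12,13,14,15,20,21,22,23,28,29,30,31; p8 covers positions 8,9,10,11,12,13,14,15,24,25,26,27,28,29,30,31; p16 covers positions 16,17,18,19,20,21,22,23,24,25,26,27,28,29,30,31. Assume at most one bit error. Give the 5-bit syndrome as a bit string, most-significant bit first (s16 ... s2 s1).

10010

s1: b1⊕b3⊕b5⊕b7⊕b9⊕b11⊕b13⊕b15⊕b17⊕b19⊕b21⊕b23⊕b25⊕b27⊕b29⊕b31 = 0⊕1⊕0⊕1⊕0⊕0⊕1⊕1⊕0⊕1⊕0⊕0⊕1⊕1⊕0⊕1 = 0
s2: b2⊕b3⊕b6⊕b7⊕b10⊕b11⊕b14⊕b15⊕b18⊕b19⊕b22⊕b23⊕b26⊕b27⊕b30⊕b31 = 0⊕1⊕0⊕1⊕1⊕0⊕0⊕1⊕0⊕1⊕1⊕0⊕1⊕1⊕0⊕1 = 1
s4: b4⊕b5⊕b6⊕b7⊕b12⊕b13⊕b14⊕b15⊕b20⊕b21⊕b22⊕b23⊕b28⊕b29⊕b30⊕b31 = 1⊕0⊕0⊕1⊕1⊕1⊕0⊕1⊕0⊕0⊕1⊕0⊕1⊕0⊕0⊕1 = 0
s8: b8⊕b9⊕b10⊕b11⊕b12⊕b13⊕b14⊕b15⊕b24⊕b25⊕b26⊕b27⊕b28⊕b29⊕b30⊕b31 = 0⊕0⊕1⊕0⊕1⊕1⊕0⊕1⊕1⊕1⊕1⊕1⊕1⊕0⊕0⊕1 = 0
s16: b16⊕b17⊕b18⊕b19⊕b20⊕b21⊕b22⊕b23⊕b24⊕b25⊕b26⊕b27⊕b28⊕b29⊕b30⊕b31 = 1⊕0⊕0⊕1⊕0⊕0⊕1⊕0⊕1⊕1⊕1⊕1⊕1⊕0⊕0⊕1 = 1
Syndrome (s16...s1) = 10010 → position 18.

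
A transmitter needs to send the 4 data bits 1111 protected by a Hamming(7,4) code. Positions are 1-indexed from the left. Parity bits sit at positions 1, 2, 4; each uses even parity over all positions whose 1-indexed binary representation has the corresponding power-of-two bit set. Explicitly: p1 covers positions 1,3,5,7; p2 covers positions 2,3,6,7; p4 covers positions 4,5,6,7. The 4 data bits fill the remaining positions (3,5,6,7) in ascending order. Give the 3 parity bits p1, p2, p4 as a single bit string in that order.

Place data bits at non-power-of-two positions: b3=1, b5=1, b6=1, b7=1.
p1 = XOR of data positions {3,5,7} = 1⊕1⊕1 = 1
p2 = XOR of data positions {3,6,7} = 1⊕1⊕1 = 1
p4 = XOR of data positions {5,6,7} = 1⊕1⊕1 = 1
Parity bits p1,p2,p4 = 111

111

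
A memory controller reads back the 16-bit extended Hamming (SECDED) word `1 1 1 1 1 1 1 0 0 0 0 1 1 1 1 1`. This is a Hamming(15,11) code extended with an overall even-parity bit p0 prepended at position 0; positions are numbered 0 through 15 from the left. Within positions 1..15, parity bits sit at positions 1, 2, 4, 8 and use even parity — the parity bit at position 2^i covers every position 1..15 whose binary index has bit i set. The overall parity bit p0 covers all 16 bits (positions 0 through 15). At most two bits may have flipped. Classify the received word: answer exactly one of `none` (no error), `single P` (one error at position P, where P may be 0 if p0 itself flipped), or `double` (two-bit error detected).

s1: b1⊕b3⊕b5⊕b7⊕b9⊕b11⊕b13⊕b15 = 1⊕1⊕1⊕0⊕0⊕1⊕1⊕1 = 0
s2: b2⊕b3⊕b6⊕b7⊕b10⊕b11⊕b14⊕b15 = 1⊕1⊕1⊕0⊕0⊕1⊕1⊕1 = 0
s4: b4⊕b5⊕b6⊕b7⊕b12⊕b13⊕b14⊕b15 = 1⊕1⊕1⊕0⊕1⊕1⊕1⊕1 = 1
s8: b8⊕b9⊕b10⊕b11⊕b12⊕b13⊕b14⊕b15 = 0⊕0⊕0⊕1⊕1⊕1⊕1⊕1 = 1
Syndrome (s8...s1) = 1100 → position 12.
Overall parity (XOR of all 16 bits, including p0): 1⊕1⊕1⊕1⊕1⊕1⊕1⊕0⊕0⊕0⊕0⊕1⊕1⊕1⊕1⊕1 = 0
Overall=0, syndrome position=12 → double-bit error detected (uncorrectable).

double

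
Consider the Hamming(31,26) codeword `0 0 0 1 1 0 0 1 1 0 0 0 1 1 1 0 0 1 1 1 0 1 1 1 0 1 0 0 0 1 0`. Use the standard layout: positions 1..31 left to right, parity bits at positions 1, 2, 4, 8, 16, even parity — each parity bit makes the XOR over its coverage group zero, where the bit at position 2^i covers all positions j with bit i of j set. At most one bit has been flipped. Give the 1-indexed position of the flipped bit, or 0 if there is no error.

4

s1: b1⊕b3⊕b5⊕b7⊕b9⊕b11⊕b13⊕b15⊕b17⊕b19⊕b21⊕b23⊕b25⊕b27⊕b29⊕b31 = 0⊕0⊕1⊕0⊕1⊕0⊕1⊕1⊕0⊕1⊕0⊕1⊕0⊕0⊕0⊕0 = 0
s2: b2⊕b3⊕b6⊕b7⊕b10⊕b11⊕b14⊕b15⊕b18⊕b19⊕b22⊕b23⊕b26⊕b27⊕b30⊕b31 = 0⊕0⊕0⊕0⊕0⊕0⊕1⊕1⊕1⊕1⊕1⊕1⊕1⊕0⊕1⊕0 = 0
s4: b4⊕b5⊕b6⊕b7⊕b12⊕b13⊕b14⊕b15⊕b20⊕b21⊕b22⊕b23⊕b28⊕b29⊕b30⊕b31 = 1⊕1⊕0⊕0⊕0⊕1⊕1⊕1⊕1⊕0⊕1⊕1⊕0⊕0⊕1⊕0 = 1
s8: b8⊕b9⊕b10⊕b11⊕b12⊕b13⊕b14⊕b15⊕b24⊕b25⊕b26⊕b27⊕b28⊕b29⊕b30⊕b31 = 1⊕1⊕0⊕0⊕0⊕1⊕1⊕1⊕1⊕0⊕1⊕0⊕0⊕0⊕1⊕0 = 0
s16: b16⊕b17⊕b18⊕b19⊕b20⊕b21⊕b22⊕b23⊕b24⊕b25⊕b26⊕b27⊕b28⊕b29⊕b30⊕b31 = 0⊕0⊕1⊕1⊕1⊕0⊕1⊕1⊕1⊕0⊕1⊕0⊕0⊕0⊕1⊕0 = 0
Syndrome (s16...s1) = 00100 → position 4.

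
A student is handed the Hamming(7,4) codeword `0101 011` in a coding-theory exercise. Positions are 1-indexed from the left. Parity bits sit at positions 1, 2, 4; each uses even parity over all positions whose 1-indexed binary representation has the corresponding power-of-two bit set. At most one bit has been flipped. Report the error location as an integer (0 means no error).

7

s1: b1⊕b3⊕b5⊕b7 = 0⊕0⊕0⊕1 = 1
s2: b2⊕b3⊕b6⊕b7 = 1⊕0⊕1⊕1 = 1
s4: b4⊕b5⊕b6⊕b7 = 1⊕0⊕1⊕1 = 1
Syndrome (s4...s1) = 111 → position 7.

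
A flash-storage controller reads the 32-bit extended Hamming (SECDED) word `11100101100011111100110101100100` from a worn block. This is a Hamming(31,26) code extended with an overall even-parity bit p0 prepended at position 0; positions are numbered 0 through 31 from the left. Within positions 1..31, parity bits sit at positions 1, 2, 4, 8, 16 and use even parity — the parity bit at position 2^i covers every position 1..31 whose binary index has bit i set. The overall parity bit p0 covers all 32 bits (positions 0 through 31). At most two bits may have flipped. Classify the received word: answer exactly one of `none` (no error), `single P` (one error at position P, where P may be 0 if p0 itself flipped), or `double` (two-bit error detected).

s1: b1⊕b3⊕b5⊕b7⊕b9⊕b11⊕b13⊕b15⊕b17⊕b19⊕b21⊕b23⊕b25⊕b27⊕b29⊕b31 = 1⊕0⊕1⊕1⊕0⊕0⊕1⊕1⊕1⊕0⊕1⊕1⊕1⊕0⊕1⊕0 = 0
s2: b2⊕b3⊕b6⊕b7⊕b10⊕b11⊕b14⊕b15⊕b18⊕b19⊕b22⊕b23⊕b26⊕b27⊕b30⊕b31 = 1⊕0⊕0⊕1⊕0⊕0⊕1⊕1⊕0⊕0⊕0⊕1⊕1⊕0⊕0⊕0 = 0
s4: b4⊕b5⊕b6⊕b7⊕b12⊕b13⊕b14⊕b15⊕b20⊕b21⊕b22⊕b23⊕b28⊕b29⊕b30⊕b31 = 0⊕1⊕0⊕1⊕1⊕1⊕1⊕1⊕1⊕1⊕0⊕1⊕0⊕1⊕0⊕0 = 0
s8: b8⊕b9⊕b10⊕b11⊕b12⊕b13⊕b14⊕b15⊕b24⊕b25⊕b26⊕b27⊕b28⊕b29⊕b30⊕b31 = 1⊕0⊕0⊕0⊕1⊕1⊕1⊕1⊕0⊕1⊕1⊕0⊕0⊕1⊕0⊕0 = 0
s16: b16⊕b17⊕b18⊕b19⊕b20⊕b21⊕b22⊕b23⊕b24⊕b25⊕b26⊕b27⊕b28⊕b29⊕b30⊕b31 = 1⊕1⊕0⊕0⊕1⊕1⊕0⊕1⊕0⊕1⊕1⊕0⊕0⊕1⊕0⊕0 = 0
Syndrome (s16...s1) = 00000 → position 0 (no error).
Overall parity (XOR of all 32 bits, including p0): 1⊕1⊕1⊕0⊕0⊕1⊕0⊕1⊕1⊕0⊕0⊕0⊕1⊕1⊕1⊕1⊕1⊕1⊕0⊕0⊕1⊕1⊕0⊕1⊕0⊕1⊕1⊕0⊕0⊕1⊕0⊕0 = 0
Overall=0, syndrome position=0 → no error.

none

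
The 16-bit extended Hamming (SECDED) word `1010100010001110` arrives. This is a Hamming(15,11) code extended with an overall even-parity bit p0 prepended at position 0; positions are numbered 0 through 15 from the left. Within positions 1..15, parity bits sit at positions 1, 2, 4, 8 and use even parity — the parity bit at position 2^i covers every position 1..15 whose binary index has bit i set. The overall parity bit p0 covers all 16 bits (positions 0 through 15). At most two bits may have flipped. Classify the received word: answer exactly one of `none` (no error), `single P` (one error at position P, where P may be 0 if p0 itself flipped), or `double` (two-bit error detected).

single 1

s1: b1⊕b3⊕b5⊕b7⊕b9⊕b11⊕b13⊕b15 = 0⊕0⊕0⊕0⊕0⊕0⊕1⊕0 = 1
s2: b2⊕b3⊕b6⊕b7⊕b10⊕b11⊕b14⊕b15 = 1⊕0⊕0⊕0⊕0⊕0⊕1⊕0 = 0
s4: b4⊕b5⊕b6⊕b7⊕b12⊕b13⊕b14⊕b15 = 1⊕0⊕0⊕0⊕1⊕1⊕1⊕0 = 0
s8: b8⊕b9⊕b10⊕b11⊕b12⊕b13⊕b14⊕b15 = 1⊕0⊕0⊕0⊕1⊕1⊕1⊕0 = 0
Syndrome (s8...s1) = 0001 → position 1.
Overall parity (XOR of all 16 bits, including p0): 1⊕0⊕1⊕0⊕1⊕0⊕0⊕0⊕1⊕0⊕0⊕0⊕1⊕1⊕1⊕0 = 1
Overall=1, syndrome position=1 → single-bit error at position 1.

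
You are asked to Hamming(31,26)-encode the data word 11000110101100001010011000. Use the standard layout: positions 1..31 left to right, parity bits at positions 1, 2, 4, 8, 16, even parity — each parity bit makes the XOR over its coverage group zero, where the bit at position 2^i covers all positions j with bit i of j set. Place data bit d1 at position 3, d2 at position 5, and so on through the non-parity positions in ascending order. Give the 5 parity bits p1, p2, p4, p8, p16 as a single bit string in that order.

10111

Place data bits at non-power-of-two positions: b3=1, b5=1, b6=0, b7=0, b9=0, b10=1, b11=1, b12=0, b13=1, b14=0, b15=1, b17=1, b18=0, b19=0, b20=0, b21=0, b22=1, b23=0, b24=1, b25=0, b26=0, b27=1, b28=1, b29=0, b30=0, b31=0.
p1 = XOR of data positions {3,5,7,9,11,13,15,17,19,21,23,25,27,29,31} = 1⊕1⊕0⊕0⊕1⊕1⊕1⊕1⊕0⊕0⊕0⊕0⊕1⊕0⊕0 = 1
p2 = XOR of data positions {3,6,7,10,11,14,15,18,19,22,23,26,27,30,31} = 1⊕0⊕0⊕1⊕1⊕0⊕1⊕0⊕0⊕1⊕0⊕0⊕1⊕0⊕0 = 0
p4 = XOR of data positions {5,6,7,12,13,14,15,20,21,22,23,28,29,30,31} = 1⊕0⊕0⊕0⊕1⊕0⊕1⊕0⊕0⊕1⊕0⊕1⊕0⊕0⊕0 = 1
p8 = XOR of data positions {9,10,11,12,13,14,15,24,25,26,27,28,29,30,31} = 0⊕1⊕1⊕0⊕1⊕0⊕1⊕1⊕0⊕0⊕1⊕1⊕0⊕0⊕0 = 1
p16 = XOR of data positions {17,18,19,20,21,22,23,24,25,26,27,28,29,30,31} = 1⊕0⊕0⊕0⊕0⊕1⊕0⊕1⊕0⊕0⊕1⊕1⊕0⊕0⊕0 = 1
Parity bits p1,p2,p4,p8,p16 = 10111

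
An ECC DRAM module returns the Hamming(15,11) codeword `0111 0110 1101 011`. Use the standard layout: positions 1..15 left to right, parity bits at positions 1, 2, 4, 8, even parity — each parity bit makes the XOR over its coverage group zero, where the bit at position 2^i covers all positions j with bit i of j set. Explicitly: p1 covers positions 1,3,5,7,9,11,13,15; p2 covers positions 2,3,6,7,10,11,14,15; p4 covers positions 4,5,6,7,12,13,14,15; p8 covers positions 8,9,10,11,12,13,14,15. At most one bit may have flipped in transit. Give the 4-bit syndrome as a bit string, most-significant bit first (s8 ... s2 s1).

1010

s1: b1⊕b3⊕b5⊕b7⊕b9⊕b11⊕b13⊕b15 = 0⊕1⊕0⊕1⊕1⊕0⊕0⊕1 = 0
s2: b2⊕b3⊕b6⊕b7⊕b10⊕b11⊕b14⊕b15 = 1⊕1⊕1⊕1⊕1⊕0⊕1⊕1 = 1
s4: b4⊕b5⊕b6⊕b7⊕b12⊕b13⊕b14⊕b15 = 1⊕0⊕1⊕1⊕1⊕0⊕1⊕1 = 0
s8: b8⊕b9⊕b10⊕b11⊕b12⊕b13⊕b14⊕b15 = 0⊕1⊕1⊕0⊕1⊕0⊕1⊕1 = 1
Syndrome (s8...s1) = 1010 → position 10.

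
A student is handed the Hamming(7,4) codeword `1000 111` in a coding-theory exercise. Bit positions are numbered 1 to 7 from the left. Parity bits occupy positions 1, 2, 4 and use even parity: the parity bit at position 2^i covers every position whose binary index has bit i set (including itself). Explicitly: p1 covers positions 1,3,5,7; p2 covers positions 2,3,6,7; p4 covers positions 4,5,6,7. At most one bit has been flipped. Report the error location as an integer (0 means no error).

s1: b1⊕b3⊕b5⊕b7 = 1⊕0⊕1⊕1 = 1
s2: b2⊕b3⊕b6⊕b7 = 0⊕0⊕1⊕1 = 0
s4: b4⊕b5⊕b6⊕b7 = 0⊕1⊕1⊕1 = 1
Syndrome (s4...s1) = 101 → position 5.

5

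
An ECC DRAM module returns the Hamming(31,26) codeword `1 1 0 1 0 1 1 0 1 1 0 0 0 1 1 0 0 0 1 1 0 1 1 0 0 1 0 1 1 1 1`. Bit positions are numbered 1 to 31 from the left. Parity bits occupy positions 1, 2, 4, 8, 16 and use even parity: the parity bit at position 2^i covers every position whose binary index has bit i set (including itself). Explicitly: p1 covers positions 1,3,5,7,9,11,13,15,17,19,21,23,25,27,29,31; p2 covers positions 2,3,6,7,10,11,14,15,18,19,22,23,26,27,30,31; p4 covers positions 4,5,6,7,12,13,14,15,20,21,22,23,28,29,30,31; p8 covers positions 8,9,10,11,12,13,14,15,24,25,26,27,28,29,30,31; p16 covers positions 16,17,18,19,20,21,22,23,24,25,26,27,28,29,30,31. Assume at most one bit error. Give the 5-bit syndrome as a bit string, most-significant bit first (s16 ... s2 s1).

11000

s1: b1⊕b3⊕b5⊕b7⊕b9⊕b11⊕b13⊕b15⊕b17⊕b19⊕b21⊕b23⊕b25⊕b27⊕b29⊕b31 = 1⊕0⊕0⊕1⊕1⊕0⊕0⊕1⊕0⊕1⊕0⊕1⊕0⊕0⊕1⊕1 = 0
s2: b2⊕b3⊕b6⊕b7⊕b10⊕b11⊕b14⊕b15⊕b18⊕b19⊕b22⊕b23⊕b26⊕b27⊕b30⊕b31 = 1⊕0⊕1⊕1⊕1⊕0⊕1⊕1⊕0⊕1⊕1⊕1⊕1⊕0⊕1⊕1 = 0
s4: b4⊕b5⊕b6⊕b7⊕b12⊕b13⊕b14⊕b15⊕b20⊕b21⊕b22⊕b23⊕b28⊕b29⊕b30⊕b31 = 1⊕0⊕1⊕1⊕0⊕0⊕1⊕1⊕1⊕0⊕1⊕1⊕1⊕1⊕1⊕1 = 0
s8: b8⊕b9⊕b10⊕b11⊕b12⊕b13⊕b14⊕b15⊕b24⊕b25⊕b26⊕b27⊕b28⊕b29⊕b30⊕b31 = 0⊕1⊕1⊕0⊕0⊕0⊕1⊕1⊕0⊕0⊕1⊕0⊕1⊕1⊕1⊕1 = 1
s16: b16⊕b17⊕b18⊕b19⊕b20⊕b21⊕b22⊕b23⊕b24⊕b25⊕b26⊕b27⊕b28⊕b29⊕b30⊕b31 = 0⊕0⊕0⊕1⊕1⊕0⊕1⊕1⊕0⊕0⊕1⊕0⊕1⊕1⊕1⊕1 = 1
Syndrome (s16...s1) = 11000 → position 24.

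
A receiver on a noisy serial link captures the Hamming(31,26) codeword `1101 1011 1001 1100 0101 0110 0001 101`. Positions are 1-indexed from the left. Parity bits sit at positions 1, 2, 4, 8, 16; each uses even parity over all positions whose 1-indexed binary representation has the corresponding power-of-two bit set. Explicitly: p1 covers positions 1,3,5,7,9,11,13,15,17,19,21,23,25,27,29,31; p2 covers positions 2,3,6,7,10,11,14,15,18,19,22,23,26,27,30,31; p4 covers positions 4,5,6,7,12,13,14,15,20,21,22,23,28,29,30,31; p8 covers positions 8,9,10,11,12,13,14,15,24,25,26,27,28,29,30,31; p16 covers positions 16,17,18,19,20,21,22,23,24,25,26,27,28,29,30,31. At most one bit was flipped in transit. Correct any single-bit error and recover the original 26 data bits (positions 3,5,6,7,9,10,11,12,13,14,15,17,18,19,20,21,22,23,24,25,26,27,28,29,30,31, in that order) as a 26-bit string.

s1: b1⊕b3⊕b5⊕b7⊕b9⊕b11⊕b13⊕b15⊕b17⊕b19⊕b21⊕b23⊕b25⊕b27⊕b29⊕b31 = 1⊕0⊕1⊕1⊕1⊕0⊕1⊕0⊕0⊕0⊕0⊕1⊕0⊕0⊕1⊕1 = 0
s2: b2⊕b3⊕b6⊕b7⊕b10⊕b11⊕b14⊕b15⊕b18⊕b19⊕b22⊕b23⊕b26⊕b27⊕b30⊕b31 = 1⊕0⊕0⊕1⊕0⊕0⊕1⊕0⊕1⊕0⊕1⊕1⊕0⊕0⊕0⊕1 = 1
s4: b4⊕b5⊕b6⊕b7⊕b12⊕b13⊕b14⊕b15⊕b20⊕b21⊕b22⊕b23⊕b28⊕b29⊕b30⊕b31 = 1⊕1⊕0⊕1⊕1⊕1⊕1⊕0⊕1⊕0⊕1⊕1⊕1⊕1⊕0⊕1 = 0
s8: b8⊕b9⊕b10⊕b11⊕b12⊕b13⊕b14⊕b15⊕b24⊕b25⊕b26⊕b27⊕b28⊕b29⊕b30⊕b31 = 1⊕1⊕0⊕0⊕1⊕1⊕1⊕0⊕0⊕0⊕0⊕0⊕1⊕1⊕0⊕1 = 0
s16: b16⊕b17⊕b18⊕b19⊕b20⊕b21⊕b22⊕b23⊕b24⊕b25⊕b26⊕b27⊕b28⊕b29⊕b30⊕b31 = 0⊕0⊕1⊕0⊕1⊕0⊕1⊕1⊕0⊕0⊕0⊕0⊕1⊕1⊕0⊕1 = 1
Syndrome (s16...s1) = 10010 → position 18.
Flip bit 18: corrected codeword = 1101101110011100000101100001101
Data bits at positions 3,5,6,7,9,10,11,12,13,14,15,17,18,19,20,21,22,23,24,25,26,27,28,29,30,31: 01011001110000101100001101

01011001110000101100001101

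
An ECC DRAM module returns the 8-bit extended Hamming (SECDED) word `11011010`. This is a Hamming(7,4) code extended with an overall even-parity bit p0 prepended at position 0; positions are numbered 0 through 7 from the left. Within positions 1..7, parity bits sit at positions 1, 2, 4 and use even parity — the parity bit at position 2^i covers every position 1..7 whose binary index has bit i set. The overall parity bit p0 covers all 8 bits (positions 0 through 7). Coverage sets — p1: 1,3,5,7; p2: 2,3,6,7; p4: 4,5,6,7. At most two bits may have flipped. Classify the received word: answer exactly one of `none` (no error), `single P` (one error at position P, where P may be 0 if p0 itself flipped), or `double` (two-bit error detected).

s1: b1⊕b3⊕b5⊕b7 = 1⊕1⊕0⊕0 = 0
s2: b2⊕b3⊕b6⊕b7 = 0⊕1⊕1⊕0 = 0
s4: b4⊕b5⊕b6⊕b7 = 1⊕0⊕1⊕0 = 0
Syndrome (s4...s1) = 000 → position 0 (no error).
Overall parity (XOR of all 8 bits, including p0): 1⊕1⊕0⊕1⊕1⊕0⊕1⊕0 = 1
Overall=1, syndrome position=0 → single-bit error at position 0.

single 0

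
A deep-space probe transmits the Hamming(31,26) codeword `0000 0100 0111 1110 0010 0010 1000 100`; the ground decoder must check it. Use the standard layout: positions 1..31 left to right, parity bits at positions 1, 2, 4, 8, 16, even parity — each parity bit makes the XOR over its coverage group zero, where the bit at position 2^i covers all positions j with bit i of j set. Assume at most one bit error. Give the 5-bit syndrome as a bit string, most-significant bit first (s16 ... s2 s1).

00111

s1: b1⊕b3⊕b5⊕b7⊕b9⊕b11⊕b13⊕b15⊕b17⊕b19⊕b21⊕b23⊕b25⊕b27⊕b29⊕b31 = 0⊕0⊕0⊕0⊕0⊕1⊕1⊕1⊕0⊕1⊕0⊕1⊕1⊕0⊕1⊕0 = 1
s2: b2⊕b3⊕b6⊕b7⊕b10⊕b11⊕b14⊕b15⊕b18⊕b19⊕b22⊕b23⊕b26⊕b27⊕b30⊕b31 = 0⊕0⊕1⊕0⊕1⊕1⊕1⊕1⊕0⊕1⊕0⊕1⊕0⊕0⊕0⊕0 = 1
s4: b4⊕b5⊕b6⊕b7⊕b12⊕b13⊕b14⊕b15⊕b20⊕b21⊕b22⊕b23⊕b28⊕b29⊕b30⊕b31 = 0⊕0⊕1⊕0⊕1⊕1⊕1⊕1⊕0⊕0⊕0⊕1⊕0⊕1⊕0⊕0 = 1
s8: b8⊕b9⊕b10⊕b11⊕b12⊕b13⊕b14⊕b15⊕b24⊕b25⊕b26⊕b27⊕b28⊕b29⊕b30⊕b31 = 0⊕0⊕1⊕1⊕1⊕1⊕1⊕1⊕0⊕1⊕0⊕0⊕0⊕1⊕0⊕0 = 0
s16: b16⊕b17⊕b18⊕b19⊕b20⊕b21⊕b22⊕b23⊕b24⊕b25⊕b26⊕b27⊕b28⊕b29⊕b30⊕b31 = 0⊕0⊕0⊕1⊕0⊕0⊕0⊕1⊕0⊕1⊕0⊕0⊕0⊕1⊕0⊕0 = 0
Syndrome (s16...s1) = 00111 → position 7.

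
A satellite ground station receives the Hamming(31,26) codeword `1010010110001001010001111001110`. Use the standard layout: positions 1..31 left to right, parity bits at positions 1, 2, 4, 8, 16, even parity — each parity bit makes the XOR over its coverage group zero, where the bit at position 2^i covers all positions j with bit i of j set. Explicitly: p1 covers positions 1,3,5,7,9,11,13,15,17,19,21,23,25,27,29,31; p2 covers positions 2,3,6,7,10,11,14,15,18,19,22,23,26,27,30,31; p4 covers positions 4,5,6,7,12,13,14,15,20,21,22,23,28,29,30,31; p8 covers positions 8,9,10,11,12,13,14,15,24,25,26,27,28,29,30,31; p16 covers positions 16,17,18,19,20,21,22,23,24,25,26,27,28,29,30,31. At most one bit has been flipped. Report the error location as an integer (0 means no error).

21

s1: b1⊕b3⊕b5⊕b7⊕b9⊕b11⊕b13⊕b15⊕b17⊕b19⊕b21⊕b23⊕b25⊕b27⊕b29⊕b31 = 1⊕1⊕0⊕0⊕1⊕0⊕1⊕0⊕0⊕0⊕0⊕1⊕1⊕0⊕1⊕0 = 1
s2: b2⊕b3⊕b6⊕b7⊕b10⊕b11⊕b14⊕b15⊕b18⊕b19⊕b22⊕b23⊕b26⊕b27⊕b30⊕b31 = 0⊕1⊕1⊕0⊕0⊕0⊕0⊕0⊕1⊕0⊕1⊕1⊕0⊕0⊕1⊕0 = 0
s4: b4⊕b5⊕b6⊕b7⊕b12⊕b13⊕b14⊕b15⊕b20⊕b21⊕b22⊕b23⊕b28⊕b29⊕b30⊕b31 = 0⊕0⊕1⊕0⊕0⊕1⊕0⊕0⊕0⊕0⊕1⊕1⊕1⊕1⊕1⊕0 = 1
s8: b8⊕b9⊕b10⊕b11⊕b12⊕b13⊕b14⊕b15⊕b24⊕b25⊕b26⊕b27⊕b28⊕b29⊕b30⊕b31 = 1⊕1⊕0⊕0⊕0⊕1⊕0⊕0⊕1⊕1⊕0⊕0⊕1⊕1⊕1⊕0 = 0
s16: b16⊕b17⊕b18⊕b19⊕b20⊕b21⊕b22⊕b23⊕b24⊕b25⊕b26⊕b27⊕b28⊕b29⊕b30⊕b31 = 1⊕0⊕1⊕0⊕0⊕0⊕1⊕1⊕1⊕1⊕0⊕0⊕1⊕1⊕1⊕0 = 1
Syndrome (s16...s1) = 10101 → position 21.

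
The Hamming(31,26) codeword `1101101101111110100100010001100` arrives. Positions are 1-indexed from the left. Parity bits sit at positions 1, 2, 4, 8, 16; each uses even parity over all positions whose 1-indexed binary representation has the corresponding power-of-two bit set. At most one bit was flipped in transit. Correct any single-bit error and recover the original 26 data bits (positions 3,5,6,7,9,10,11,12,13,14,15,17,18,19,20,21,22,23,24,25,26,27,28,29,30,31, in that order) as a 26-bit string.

01010111111100100010001100

s1: b1⊕b3⊕b5⊕b7⊕b9⊕b11⊕b13⊕b15⊕b17⊕b19⊕b21⊕b23⊕b25⊕b27⊕b29⊕b31 = 1⊕0⊕1⊕1⊕0⊕1⊕1⊕1⊕1⊕0⊕0⊕0⊕0⊕0⊕1⊕0 = 0
s2: b2⊕b3⊕b6⊕b7⊕b10⊕b11⊕b14⊕b15⊕b18⊕b19⊕b22⊕b23⊕b26⊕b27⊕b30⊕b31 = 1⊕0⊕0⊕1⊕1⊕1⊕1⊕1⊕0⊕0⊕0⊕0⊕0⊕0⊕0⊕0 = 0
s4: b4⊕b5⊕b6⊕b7⊕b12⊕b13⊕b14⊕b15⊕b20⊕b21⊕b22⊕b23⊕b28⊕b29⊕b30⊕b31 = 1⊕1⊕0⊕1⊕1⊕1⊕1⊕1⊕1⊕0⊕0⊕0⊕1⊕1⊕0⊕0 = 0
s8: b8⊕b9⊕b10⊕b11⊕b12⊕b13⊕b14⊕b15⊕b24⊕b25⊕b26⊕b27⊕b28⊕b29⊕b30⊕b31 = 1⊕0⊕1⊕1⊕1⊕1⊕1⊕1⊕1⊕0⊕0⊕0⊕1⊕1⊕0⊕0 = 0
s16: b16⊕b17⊕b18⊕b19⊕b20⊕b21⊕b22⊕b23⊕b24⊕b25⊕b26⊕b27⊕b28⊕b29⊕b30⊕b31 = 0⊕1⊕0⊕0⊕1⊕0⊕0⊕0⊕1⊕0⊕0⊕0⊕1⊕1⊕0⊕0 = 1
Syndrome (s16...s1) = 10000 → position 16.
Flip bit 16: corrected codeword = 1101101101111111100100010001100
Data bits at positions 3,5,6,7,9,10,11,12,13,14,15,17,18,19,20,21,22,23,24,25,26,27,28,29,30,31: 01010111111100100010001100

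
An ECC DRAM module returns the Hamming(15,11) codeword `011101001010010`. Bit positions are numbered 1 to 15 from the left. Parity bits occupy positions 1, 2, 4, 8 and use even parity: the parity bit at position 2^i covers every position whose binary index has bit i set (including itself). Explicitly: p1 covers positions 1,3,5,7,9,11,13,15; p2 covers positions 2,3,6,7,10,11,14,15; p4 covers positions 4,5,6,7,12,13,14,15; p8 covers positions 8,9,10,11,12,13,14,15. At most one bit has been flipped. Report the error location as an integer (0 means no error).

s1: b1⊕b3⊕b5⊕b7⊕b9⊕b11⊕b13⊕b15 = 0⊕1⊕0⊕0⊕1⊕1⊕0⊕0 = 1
s2: b2⊕b3⊕b6⊕b7⊕b10⊕b11⊕b14⊕b15 = 1⊕1⊕1⊕0⊕0⊕1⊕1⊕0 = 1
s4: b4⊕b5⊕b6⊕b7⊕b12⊕b13⊕b14⊕b15 = 1⊕0⊕1⊕0⊕0⊕0⊕1⊕0 = 1
s8: b8⊕b9⊕b10⊕b11⊕b12⊕b13⊕b14⊕b15 = 0⊕1⊕0⊕1⊕0⊕0⊕1⊕0 = 1
Syndrome (s8...s1) = 1111 → position 15.

15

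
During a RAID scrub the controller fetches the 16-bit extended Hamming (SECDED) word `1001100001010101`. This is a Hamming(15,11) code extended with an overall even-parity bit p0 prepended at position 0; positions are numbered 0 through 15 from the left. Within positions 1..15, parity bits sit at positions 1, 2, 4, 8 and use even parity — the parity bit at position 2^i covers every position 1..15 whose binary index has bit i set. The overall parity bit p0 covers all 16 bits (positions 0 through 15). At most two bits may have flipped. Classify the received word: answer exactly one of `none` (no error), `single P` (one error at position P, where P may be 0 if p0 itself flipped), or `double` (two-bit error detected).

s1: b1⊕b3⊕b5⊕b7⊕b9⊕b11⊕b13⊕b15 = 0⊕1⊕0⊕0⊕1⊕1⊕1⊕1 = 1
s2: b2⊕b3⊕b6⊕b7⊕b10⊕b11⊕b14⊕b15 = 0⊕1⊕0⊕0⊕0⊕1⊕0⊕1 = 1
s4: b4⊕b5⊕b6⊕b7⊕b12⊕b13⊕b14⊕b15 = 1⊕0⊕0⊕0⊕0⊕1⊕0⊕1 = 1
s8: b8⊕b9⊕b10⊕b11⊕b12⊕b13⊕b14⊕b15 = 0⊕1⊕0⊕1⊕0⊕1⊕0⊕1 = 0
Syndrome (s8...s1) = 0111 → position 7.
Overall parity (XOR of all 16 bits, including p0): 1⊕0⊕0⊕1⊕1⊕0⊕0⊕0⊕0⊕1⊕0⊕1⊕0⊕1⊕0⊕1 = 1
Overall=1, syndrome position=7 → single-bit error at position 7.

single 7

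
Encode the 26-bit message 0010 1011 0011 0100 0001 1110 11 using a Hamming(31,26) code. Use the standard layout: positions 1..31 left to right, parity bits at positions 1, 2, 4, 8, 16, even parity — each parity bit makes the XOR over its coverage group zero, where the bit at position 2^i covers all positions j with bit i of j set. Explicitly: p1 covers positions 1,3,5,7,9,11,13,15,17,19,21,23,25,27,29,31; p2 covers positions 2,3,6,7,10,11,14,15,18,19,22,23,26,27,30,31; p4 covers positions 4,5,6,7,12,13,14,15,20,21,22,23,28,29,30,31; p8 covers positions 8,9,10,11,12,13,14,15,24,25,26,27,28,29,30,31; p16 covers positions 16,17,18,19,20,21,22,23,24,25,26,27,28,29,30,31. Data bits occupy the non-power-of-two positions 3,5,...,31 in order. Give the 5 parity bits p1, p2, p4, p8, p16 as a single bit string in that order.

00000

Place data bits at non-power-of-two positions: b3=0, b5=0, b6=1, b7=0, b9=1, b10=0, b11=1, b12=1, b13=0, b14=0, b15=1, b17=1, b18=0, b19=1, b20=0, b21=0, b22=0, b23=0, b24=0, b25=1, b26=1, b27=1, b28=1, b29=0, b30=1, b31=1.
p1 = XOR of data positions {3,5,7,9,11,13,15,17,19,21,23,25,27,29,31} = 0⊕0⊕0⊕1⊕1⊕0⊕1⊕1⊕1⊕0⊕0⊕1⊕1⊕0⊕1 = 0
p2 = XOR of data positions {3,6,7,10,11,14,15,18,19,22,23,26,27,30,31} = 0⊕1⊕0⊕0⊕1⊕0⊕1⊕0⊕1⊕0⊕0⊕1⊕1⊕1⊕1 = 0
p4 = XOR of data positions {5,6,7,12,13,14,15,20,21,22,23,28,29,30,31} = 0⊕1⊕0⊕1⊕0⊕0⊕1⊕0⊕0⊕0⊕0⊕1⊕0⊕1⊕1 = 0
p8 = XOR of data positions {9,10,11,12,13,14,15,24,25,26,27,28,29,30,31} = 1⊕0⊕1⊕1⊕0⊕0⊕1⊕0⊕1⊕1⊕1⊕1⊕0⊕1⊕1 = 0
p16 = XOR of data positions {17,18,19,20,21,22,23,24,25,26,27,28,29,30,31} = 1⊕0⊕1⊕0⊕0⊕0⊕0⊕0⊕1⊕1⊕1⊕1⊕0⊕1⊕1 = 0
Parity bits p1,p2,p4,p8,p16 = 00000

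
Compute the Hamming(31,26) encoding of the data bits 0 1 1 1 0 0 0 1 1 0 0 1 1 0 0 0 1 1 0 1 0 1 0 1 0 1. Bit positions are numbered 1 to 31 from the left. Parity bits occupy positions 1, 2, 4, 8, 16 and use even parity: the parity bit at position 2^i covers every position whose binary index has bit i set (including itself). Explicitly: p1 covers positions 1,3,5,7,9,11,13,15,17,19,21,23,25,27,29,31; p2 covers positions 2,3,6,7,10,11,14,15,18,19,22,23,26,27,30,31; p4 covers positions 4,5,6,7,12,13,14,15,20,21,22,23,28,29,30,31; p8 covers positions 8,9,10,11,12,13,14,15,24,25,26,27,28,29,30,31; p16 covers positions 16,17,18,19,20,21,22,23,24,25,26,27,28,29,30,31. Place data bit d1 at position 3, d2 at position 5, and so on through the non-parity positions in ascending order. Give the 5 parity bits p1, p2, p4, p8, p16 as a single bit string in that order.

11100

Place data bits at non-power-of-two positions: b3=0, b5=1, b6=1, b7=1, b9=0, b10=0, b11=0, b12=1, b13=1, b14=0, b15=0, b17=1, b18=1, b19=0, b20=0, b21=0, b22=1, b23=1, b24=0, b25=1, b26=0, b27=1, b28=0, b29=1, b30=0, b31=1.
p1 = XOR of data positions {3,5,7,9,11,13,15,17,19,21,23,25,27,29,31} = 0⊕1⊕1⊕0⊕0⊕1⊕0⊕1⊕0⊕0⊕1⊕1⊕1⊕1⊕1 = 1
p2 = XOR of data positions {3,6,7,10,11,14,15,18,19,22,23,26,27,30,31} = 0⊕1⊕1⊕0⊕0⊕0⊕0⊕1⊕0⊕1⊕1⊕0⊕1⊕0⊕1 = 1
p4 = XOR of data positions {5,6,7,12,13,14,15,20,21,22,23,28,29,30,31} = 1⊕1⊕1⊕1⊕1⊕0⊕0⊕0⊕0⊕1⊕1⊕0⊕1⊕0⊕1 = 1
p8 = XOR of data positions {9,10,11,12,13,14,15,24,25,26,27,28,29,30,31} = 0⊕0⊕0⊕1⊕1⊕0⊕0⊕0⊕1⊕0⊕1⊕0⊕1⊕0⊕1 = 0
p16 = XOR of data positions {17,18,19,20,21,22,23,24,25,26,27,28,29,30,31} = 1⊕1⊕0⊕0⊕0⊕1⊕1⊕0⊕1⊕0⊕1⊕0⊕1⊕0⊕1 = 0
Parity bits p1,p2,p4,p8,p16 = 11100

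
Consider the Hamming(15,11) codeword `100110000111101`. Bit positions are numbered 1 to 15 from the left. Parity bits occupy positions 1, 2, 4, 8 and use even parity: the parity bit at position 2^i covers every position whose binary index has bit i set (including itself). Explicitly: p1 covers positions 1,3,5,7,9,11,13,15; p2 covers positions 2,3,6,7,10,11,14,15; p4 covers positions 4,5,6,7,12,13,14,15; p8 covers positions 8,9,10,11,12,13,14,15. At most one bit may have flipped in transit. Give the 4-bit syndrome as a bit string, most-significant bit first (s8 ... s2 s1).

1111

s1: b1⊕b3⊕b5⊕b7⊕b9⊕b11⊕b13⊕b15 = 1⊕0⊕1⊕0⊕0⊕1⊕1⊕1 = 1
s2: b2⊕b3⊕b6⊕b7⊕b10⊕b11⊕b14⊕b15 = 0⊕0⊕0⊕0⊕1⊕1⊕0⊕1 = 1
s4: b4⊕b5⊕b6⊕b7⊕b12⊕b13⊕b14⊕b15 = 1⊕1⊕0⊕0⊕1⊕1⊕0⊕1 = 1
s8: b8⊕b9⊕b10⊕b11⊕b12⊕b13⊕b14⊕b15 = 0⊕0⊕1⊕1⊕1⊕1⊕0⊕1 = 1
Syndrome (s8...s1) = 1111 → position 15.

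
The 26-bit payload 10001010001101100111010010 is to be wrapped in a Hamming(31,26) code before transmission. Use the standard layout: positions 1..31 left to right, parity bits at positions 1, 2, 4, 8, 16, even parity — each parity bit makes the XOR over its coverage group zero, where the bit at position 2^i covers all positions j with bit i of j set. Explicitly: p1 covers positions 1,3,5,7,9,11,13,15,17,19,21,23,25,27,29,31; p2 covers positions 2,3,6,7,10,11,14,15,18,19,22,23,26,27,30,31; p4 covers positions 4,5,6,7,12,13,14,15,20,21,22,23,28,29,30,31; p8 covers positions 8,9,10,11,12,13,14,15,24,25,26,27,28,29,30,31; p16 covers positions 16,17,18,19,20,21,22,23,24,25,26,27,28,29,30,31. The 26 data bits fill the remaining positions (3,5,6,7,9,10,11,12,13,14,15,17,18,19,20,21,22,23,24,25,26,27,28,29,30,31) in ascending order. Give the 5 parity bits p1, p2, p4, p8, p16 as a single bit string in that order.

11010

Place data bits at non-power-of-two positions: b3=1, b5=0, b6=0, b7=0, b9=1, b10=0, b11=1, b12=0, b13=0, b14=0, b15=1, b17=1, b18=0, b19=1, b20=1, b21=0, b22=0, b23=1, b24=1, b25=1, b26=0, b27=1, b28=0, b29=0, b30=1, b31=0.
p1 = XOR of data positions {3,5,7,9,11,13,15,17,19,21,23,25,27,29,31} = 1⊕0⊕0⊕1⊕1⊕0⊕1⊕1⊕1⊕0⊕1⊕1⊕1⊕0⊕0 = 1
p2 = XOR of data positions {3,6,7,10,11,14,15,18,19,22,23,26,27,30,31} = 1⊕0⊕0⊕0⊕1⊕0⊕1⊕0⊕1⊕0⊕1⊕0⊕1⊕1⊕0 = 1
p4 = XOR of data positions {5,6,7,12,13,14,15,20,21,22,23,28,29,30,31} = 0⊕0⊕0⊕0⊕0⊕0⊕1⊕1⊕0⊕0⊕1⊕0⊕0⊕1⊕0 = 0
p8 = XOR of data positions {9,10,11,12,13,14,15,24,25,26,27,28,29,30,31} = 1⊕0⊕1⊕0⊕0⊕0⊕1⊕1⊕1⊕0⊕1⊕0⊕0⊕1⊕0 = 1
p16 = XOR of data positions {17,18,19,20,21,22,23,24,25,26,27,28,29,30,31} = 1⊕0⊕1⊕1⊕0⊕0⊕1⊕1⊕1⊕0⊕1⊕0⊕0⊕1⊕0 = 0
Parity bits p1,p2,p4,p8,p16 = 11010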